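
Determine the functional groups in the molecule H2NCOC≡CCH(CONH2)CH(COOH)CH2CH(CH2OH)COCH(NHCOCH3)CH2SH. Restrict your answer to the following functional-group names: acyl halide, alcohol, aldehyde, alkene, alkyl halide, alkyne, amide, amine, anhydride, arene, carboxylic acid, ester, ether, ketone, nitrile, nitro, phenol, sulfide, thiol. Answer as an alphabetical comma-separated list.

alcohol, alkyne, amide, carboxylic acid, ketone, thiol

–C(=O)NH2: carbonyl C bonded to C and to N → amide (the N is not a separate amine).
C≡C triple bond → alkyne.
pendant –CONH2: carbonyl C bonded to C and N → amide.
pendant –COOH: carbonyl C bonded to C and –OH → carboxylic acid.
pendant –CH2OH on an sp³ backbone C → alcohol.
–C(=O)– with carbon on both sides → ketone.
pendant –NHC(=O)CH3: N bonded to a carbonyl → amide (not amine).
–SH on an sp³ carbon → thiol.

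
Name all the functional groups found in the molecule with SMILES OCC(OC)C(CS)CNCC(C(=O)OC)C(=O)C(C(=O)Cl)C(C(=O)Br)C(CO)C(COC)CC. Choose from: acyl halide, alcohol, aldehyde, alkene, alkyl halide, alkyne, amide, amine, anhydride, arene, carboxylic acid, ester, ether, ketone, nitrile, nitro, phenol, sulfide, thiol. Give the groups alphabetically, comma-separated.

Reading the structure from left to right:
  HOCH2: HO– on an sp³ carbon → alcohol.
  CH(OCH3): pendant –OCH3: C–O–C with sp³ C, no adjacent C=O → ether.
  CH(CH2SH): pendant –CH2SH → thiol.
  CH2NHCH2: C–N–C with sp³ carbons and no adjacent C=O → amine (secondary).
  CH(COOCH3): pendant –COOCH3: carbonyl C bonded to C and –OCH3 → ester.
  CO: –C(=O)– with carbon on both sides → ketone.
  CH(COCl): pendant –C(=O)X: carbonyl C bonded to C and halogen → acyl halide.
  CH(COBr): pendant –C(=O)X: carbonyl C bonded to C and halogen → acyl halide.
  CH(CH2OH): pendant –CH2OH on an sp³ backbone C → alcohol.
  CH(CH2OCH3): pendant –CH2OCH3: C–O–C linkage → ether.

acyl halide, alcohol, amine, ester, ether, ketone, thiol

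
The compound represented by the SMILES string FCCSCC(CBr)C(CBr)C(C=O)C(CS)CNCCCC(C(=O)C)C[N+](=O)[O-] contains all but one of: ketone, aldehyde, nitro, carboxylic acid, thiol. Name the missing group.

thiol: present (CH(CH2SH) — pendant –CH2SH → thiol).
ketone: present (CH(COCH3) — pendant –COCH3: carbonyl C bonded to two carbons → ketone).
aldehyde: present (CH(CHO) — pendant –CHO: carbonyl C bonded to C and H → aldehyde).
nitro: present (CH2NO2 — –NO2 on carbon → nitro group).
carboxylic acid: no segment matches this pattern.

carboxylic acid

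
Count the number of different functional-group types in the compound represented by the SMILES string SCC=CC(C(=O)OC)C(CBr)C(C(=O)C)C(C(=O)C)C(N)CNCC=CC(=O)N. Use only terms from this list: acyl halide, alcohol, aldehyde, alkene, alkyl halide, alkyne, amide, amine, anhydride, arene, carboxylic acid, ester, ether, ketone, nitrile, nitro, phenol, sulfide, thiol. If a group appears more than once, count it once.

7

Taking each segment in turn:
  HSCH2: –SH on an sp³ carbon → thiol.
  CH=CH: C=C double bond → alkene.
  CH(COOCH3): pendant –COOCH3: carbonyl C bonded to C and –OCH3 → ester.
  CH(CH2Br): pendant –CH2X: halogen on sp³ carbon → alkyl halide.
  CH(COCH3): pendant –COCH3: carbonyl C bonded to two carbons → ketone.
  CH(COCH3): pendant –COCH3: carbonyl C bonded to two carbons → ketone.
  CH(NH2): –NH2 on an sp³ carbon with no adjacent C=O → amine.
  CH2NHCH2: C–N–C with sp³ carbons and no adjacent C=O → amine (secondary).
  CH=CH: C=C double bond → alkene.
  CONH2: –C(=O)NH2: carbonyl C bonded to C and to N → amide (the N is not a separate amine).
Distinct types present: alkene, alkyl halide, amide, amine, ester, ketone, thiol.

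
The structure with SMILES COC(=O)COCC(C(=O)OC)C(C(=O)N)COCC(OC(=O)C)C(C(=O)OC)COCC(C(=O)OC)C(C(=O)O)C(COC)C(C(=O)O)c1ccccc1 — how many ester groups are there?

Working along the chain:
  CH3OOC: CH3O–C(=O)–: carbonyl C bonded to C and to –OCH3 → ester (not ketone + ether).
  CH2OCH2: C–O–C with sp³ carbons on both sides and no adjacent C=O → ether.
  CH(COOCH3): pendant –COOCH3: carbonyl C bonded to C and –OCH3 → ester.
  CH(CONH2): pendant –CONH2: carbonyl C bonded to C and N → amide.
  CH2OCH2: C–O–C with sp³ carbons on both sides and no adjacent C=O → ether.
  CH(OCOCH3): pendant –OC(=O)CH3: an acyloxy group → ester.
  CH(COOCH3): pendant –COOCH3: carbonyl C bonded to C and –OCH3 → ester.
  CH2OCH2: C–O–C with sp³ carbons on both sides and no adjacent C=O → ether.
  CH(COOCH3): pendant –COOCH3: carbonyl C bonded to C and –OCH3 → ester.
  CH(COOH): pendant –COOH: carbonyl C bonded to C and –OH → carboxylic acid.
  CH(CH2OCH3): pendant –CH2OCH3: C–O–C linkage → ether.
  CH(COOH): pendant –COOH: carbonyl C bonded to C and –OH → carboxylic acid.
  C6H5: –C6H5 phenyl ring → arene.
Ester appears at: CH3OOC, CH(COOCH3), CH(OCOCH3), CH(COOCH3), CH(COOCH3) → 5.

5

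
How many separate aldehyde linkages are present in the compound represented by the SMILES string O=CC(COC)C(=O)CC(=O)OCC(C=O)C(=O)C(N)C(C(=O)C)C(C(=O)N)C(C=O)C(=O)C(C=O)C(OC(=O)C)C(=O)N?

Taking each segment in turn:
  OHC: terminal –CHO: carbonyl C bonded to H and C → aldehyde.
  CH(CH2OCH3): pendant –CH2OCH3: C–O–C linkage → ether.
  CO: –C(=O)– with carbon on both sides → ketone.
  CH2COOCH2: –C(=O)–O–C with C on the carbonyl side → ester.
  CH(CHO): pendant –CHO: carbonyl C bonded to C and H → aldehyde.
  CO: –C(=O)– with carbon on both sides → ketone.
  CH(NH2): –NH2 on an sp³ carbon with no adjacent C=O → amine.
  CH(COCH3): pendant –COCH3: carbonyl C bonded to two carbons → ketone.
  CH(CONH2): pendant –CONH2: carbonyl C bonded to C and N → amide.
  CH(CHO): pendant –CHO: carbonyl C bonded to C and H → aldehyde.
  CO: –C(=O)– with carbon on both sides → ketone.
  CH(CHO): pendant –CHO: carbonyl C bonded to C and H → aldehyde.
  CH(OCOCH3): pendant –OC(=O)CH3: an acyloxy group → ester.
  CONH2: –C(=O)NH2: carbonyl C bonded to C and to N → amide (the N is not a separate amine).
Aldehyde appears at: OHC, CH(CHO), CH(CHO), CH(CHO) → 4.

4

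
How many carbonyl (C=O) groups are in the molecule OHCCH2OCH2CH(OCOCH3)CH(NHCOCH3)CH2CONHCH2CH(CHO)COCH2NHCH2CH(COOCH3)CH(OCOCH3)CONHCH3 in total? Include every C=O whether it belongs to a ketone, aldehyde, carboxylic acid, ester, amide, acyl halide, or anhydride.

9

OHC: aldehyde, 1 C=O (running total 1).
CH(OCOCH3): ester, 1 C=O (running total 2).
CH(NHCOCH3): amide, 1 C=O (running total 3).
CH2CONHCH2: amide, 1 C=O (running total 4).
CH(CHO): aldehyde, 1 C=O (running total 5).
CO: ketone, 1 C=O (running total 6).
CH(COOCH3): ester, 1 C=O (running total 7).
CH(OCOCH3): ester, 1 C=O (running total 8).
CONHCH3: amide, 1 C=O (running total 9).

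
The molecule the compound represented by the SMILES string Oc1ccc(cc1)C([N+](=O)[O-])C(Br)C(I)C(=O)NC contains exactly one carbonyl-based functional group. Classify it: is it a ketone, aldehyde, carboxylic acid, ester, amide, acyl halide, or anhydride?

amide

The carbonyl is in the CONHCH3 segment: –C(=O)NHCH3: carbonyl C bonded to C and to N → amide (the N is not an amine).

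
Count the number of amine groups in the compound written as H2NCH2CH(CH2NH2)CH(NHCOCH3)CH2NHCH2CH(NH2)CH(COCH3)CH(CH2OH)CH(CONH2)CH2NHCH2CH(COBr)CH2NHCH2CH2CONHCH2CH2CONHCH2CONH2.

6

Reading the structure from left to right:
  H2NCH2: –NH2 on an sp³ carbon with no adjacent C=O → amine.
  CH(CH2NH2): pendant –CH2NH2: N on sp³ C, no adjacent C=O → amine.
  CH(NHCOCH3): pendant –NHC(=O)CH3: N bonded to a carbonyl → amide (not amine).
  CH2NHCH2: C–N–C with sp³ carbons and no adjacent C=O → amine (secondary).
  CH(NH2): –NH2 on an sp³ carbon with no adjacent C=O → amine.
  CH(COCH3): pendant –COCH3: carbonyl C bonded to two carbons → ketone.
  CH(CH2OH): pendant –CH2OH on an sp³ backbone C → alcohol.
  CH(CONH2): pendant –CONH2: carbonyl C bonded to C and N → amide.
  CH2NHCH2: C–N–C with sp³ carbons and no adjacent C=O → amine (secondary).
  CH(COBr): pendant –C(=O)X: carbonyl C bonded to C and halogen → acyl halide.
  CH2NHCH2: C–N–C with sp³ carbons and no adjacent C=O → amine (secondary).
  CH2CONHCH2: –C(=O)–N– linkage → amide (the N is not an amine).
  CH2CONHCH2: –C(=O)–N– linkage → amide (the N is not an amine).
  CONH2: –C(=O)NH2: carbonyl C bonded to C and to N → amide (the N is not a separate amine).
Amine appears at: H2NCH2, CH(CH2NH2), CH2NHCH2, CH(NH2), CH2NHCH2, CH2NHCH2 → 6.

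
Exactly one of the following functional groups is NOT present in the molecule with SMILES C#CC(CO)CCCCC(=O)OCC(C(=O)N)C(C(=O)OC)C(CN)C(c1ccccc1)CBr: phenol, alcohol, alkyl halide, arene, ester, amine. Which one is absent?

ester: present (CH2COOCH2 — –C(=O)–O–C with C on the carbonyl side → ester).
amine: present (CH(CH2NH2) — pendant –CH2NH2: N on sp³ C, no adjacent C=O → amine).
arene: present (CH(C6H5) — pendant –C6H5: benzene ring → arene).
alkyl halide: present (CH2Br — halogen on an sp³ carbon → alkyl halide).
alcohol: present (CH(CH2OH) — pendant –CH2OH on an sp³ backbone C → alcohol).
phenol: absent. In CH(CH2OH), the –OH is on an sp³ carbon, not on an aromatic ring, so it is an alcohol.

phenol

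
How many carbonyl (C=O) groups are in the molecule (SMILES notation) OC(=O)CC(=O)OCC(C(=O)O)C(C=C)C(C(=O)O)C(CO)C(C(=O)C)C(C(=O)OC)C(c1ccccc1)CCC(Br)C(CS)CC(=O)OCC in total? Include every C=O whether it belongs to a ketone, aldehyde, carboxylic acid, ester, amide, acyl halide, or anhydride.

7

HOOC: carboxylic acid, 1 C=O (running total 1).
CH2COOCH2: ester, 1 C=O (running total 2).
CH(COOH): carboxylic acid, 1 C=O (running total 3).
CH(COOH): carboxylic acid, 1 C=O (running total 4).
CH(COCH3): ketone, 1 C=O (running total 5).
CH(COOCH3): ester, 1 C=O (running total 6).
CH2COOCH2: ester, 1 C=O (running total 7).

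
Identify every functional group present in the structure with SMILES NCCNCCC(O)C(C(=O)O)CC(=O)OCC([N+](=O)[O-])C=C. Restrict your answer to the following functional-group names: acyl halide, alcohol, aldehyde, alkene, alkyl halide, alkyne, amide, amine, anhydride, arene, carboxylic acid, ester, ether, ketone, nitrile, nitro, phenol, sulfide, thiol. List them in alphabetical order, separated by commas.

Reading the structure from left to right:
  H2NCH2: –NH2 on an sp³ carbon with no adjacent C=O → amine.
  CH2NHCH2: C–N–C with sp³ carbons and no adjacent C=O → amine (secondary).
  CH(OH): –OH on an sp³ carbon → alcohol (secondary).
  CH(COOH): pendant –COOH: carbonyl C bonded to C and –OH → carboxylic acid.
  CH2COOCH2: –C(=O)–O–C with C on the carbonyl side → ester.
  CH(NO2): –NO2 on an sp³ carbon → nitro (the N=O is not a carbonyl).
  CH=CH2: C=C double bond → alkene.

alcohol, alkene, amine, carboxylic acid, ester, nitro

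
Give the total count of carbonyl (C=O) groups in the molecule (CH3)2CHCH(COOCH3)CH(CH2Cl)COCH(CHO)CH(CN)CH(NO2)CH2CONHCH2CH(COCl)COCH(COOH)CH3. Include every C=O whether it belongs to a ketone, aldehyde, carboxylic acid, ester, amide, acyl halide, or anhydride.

CH(COOCH3): ester, 1 C=O (running total 1).
CO: ketone, 1 C=O (running total 2).
CH(CHO): aldehyde, 1 C=O (running total 3).
CH2CONHCH2: amide, 1 C=O (running total 4).
CH(COCl): acyl halide, 1 C=O (running total 5).
CO: ketone, 1 C=O (running total 6).
CH(COOH): carboxylic acid, 1 C=O (running total 7).

7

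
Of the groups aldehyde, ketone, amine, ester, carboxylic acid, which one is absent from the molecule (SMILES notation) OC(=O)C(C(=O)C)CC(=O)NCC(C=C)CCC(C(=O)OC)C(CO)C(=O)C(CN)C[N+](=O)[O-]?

ketone: present (CH(COCH3) — pendant –COCH3: carbonyl C bonded to two carbons → ketone).
carboxylic acid: present (HOOC — –COOH: carbonyl C bonded to –OH and C → carboxylic acid (the –OH is not a separate alcohol)).
ester: present (CH(COOCH3) — pendant –COOCH3: carbonyl C bonded to C and –OCH3 → ester).
amine: present (CH(CH2NH2) — pendant –CH2NH2: N on sp³ C, no adjacent C=O → amine).
aldehyde: absent. In each of CH(COCH3) and CO, the carbonyl carbon is bonded to two carbons, so it is a ketone, not an aldehyde. In HOOC, the carbonyl carbon bears –OH, not –H, so it is a carboxylic acid.

aldehyde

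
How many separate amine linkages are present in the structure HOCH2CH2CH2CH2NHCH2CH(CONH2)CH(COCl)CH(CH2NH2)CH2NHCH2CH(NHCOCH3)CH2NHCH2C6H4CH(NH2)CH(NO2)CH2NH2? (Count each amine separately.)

6

Working along the chain:
  HOCH2: HO– on an sp³ carbon → alcohol.
  CH2NHCH2: C–N–C with sp³ carbons and no adjacent C=O → amine (secondary).
  CH(CONH2): pendant –CONH2: carbonyl C bonded to C and N → amide.
  CH(COCl): pendant –C(=O)X: carbonyl C bonded to C and halogen → acyl halide.
  CH(CH2NH2): pendant –CH2NH2: N on sp³ C, no adjacent C=O → amine.
  CH2NHCH2: C–N–C with sp³ carbons and no adjacent C=O → amine (secondary).
  CH(NHCOCH3): pendant –NHC(=O)CH3: N bonded to a carbonyl → amide (not amine).
  CH2NHCH2: C–N–C with sp³ carbons and no adjacent C=O → amine (secondary).
  C6H4: para-disubstituted benzene ring → arene.
  CH(NH2): –NH2 on an sp³ carbon with no adjacent C=O → amine.
  CH(NO2): –NO2 on an sp³ carbon → nitro (the N=O is not a carbonyl).
  CH2NH2: –NH2 on an sp³ carbon with no adjacent C=O → amine.
Amine appears at: CH2NHCH2, CH(CH2NH2), CH2NHCH2, CH2NHCH2, CH(NH2), CH2NH2 → 6.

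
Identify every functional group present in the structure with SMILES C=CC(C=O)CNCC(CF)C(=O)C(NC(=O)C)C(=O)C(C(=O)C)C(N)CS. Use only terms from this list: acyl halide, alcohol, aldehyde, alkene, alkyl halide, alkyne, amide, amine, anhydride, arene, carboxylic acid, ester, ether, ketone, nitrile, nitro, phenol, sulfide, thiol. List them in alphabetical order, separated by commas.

aldehyde, alkene, alkyl halide, amide, amine, ketone, thiol

C=C double bond → alkene.
pendant –CHO: carbonyl C bonded to C and H → aldehyde.
C–N–C with sp³ carbons and no adjacent C=O → amine (secondary).
pendant –CH2X: halogen on sp³ carbon → alkyl halide.
–C(=O)– with carbon on both sides → ketone.
pendant –NHC(=O)CH3: N bonded to a carbonyl → amide (not amine).
–C(=O)– with carbon on both sides → ketone.
pendant –COCH3: carbonyl C bonded to two carbons → ketone.
–NH2 on an sp³ carbon with no adjacent C=O → amine.
–SH on an sp³ carbon → thiol.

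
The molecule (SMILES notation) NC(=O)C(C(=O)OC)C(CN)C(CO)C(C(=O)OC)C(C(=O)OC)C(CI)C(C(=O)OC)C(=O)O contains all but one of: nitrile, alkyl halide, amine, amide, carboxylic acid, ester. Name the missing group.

alkyl halide: present (CH(CH2I) — pendant –CH2X: halogen on sp³ carbon → alkyl halide).
amide: present (H2NCO — –C(=O)NH2: carbonyl C bonded to C and to N → amide (the N is not a separate amine)).
amine: present (CH(CH2NH2) — pendant –CH2NH2: N on sp³ C, no adjacent C=O → amine).
ester: present (CH(COOCH3) — pendant –COOCH3: carbonyl C bonded to C and –OCH3 → ester).
carboxylic acid: present (COOH — –COOH: carbonyl C bonded to –OH and C → carboxylic acid (the –OH is not a separate alcohol)).
nitrile: no segment matches this pattern.

nitrile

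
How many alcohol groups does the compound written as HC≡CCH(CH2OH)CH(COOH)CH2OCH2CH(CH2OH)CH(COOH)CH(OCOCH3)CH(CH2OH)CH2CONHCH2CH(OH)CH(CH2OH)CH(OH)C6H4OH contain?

Taking each segment in turn:
  HC≡C: C≡C triple bond → alkyne.
  CH(CH2OH): pendant –CH2OH on an sp³ backbone C → alcohol.
  CH(COOH): pendant –COOH: carbonyl C bonded to C and –OH → carboxylic acid.
  CH2OCH2: C–O–C with sp³ carbons on both sides and no adjacent C=O → ether.
  CH(CH2OH): pendant –CH2OH on an sp³ backbone C → alcohol.
  CH(COOH): pendant –COOH: carbonyl C bonded to C and –OH → carboxylic acid.
  CH(OCOCH3): pendant –OC(=O)CH3: an acyloxy group → ester.
  CH(CH2OH): pendant –CH2OH on an sp³ backbone C → alcohol.
  CH2CONHCH2: –C(=O)–N– linkage → amide (the N is not an amine).
  CH(OH): –OH on an sp³ carbon → alcohol (secondary).
  CH(CH2OH): pendant –CH2OH on an sp³ backbone C → alcohol.
  CH(OH): –OH on an sp³ carbon → alcohol (secondary).
  C6H4OH: –OH attached directly to an aromatic ring → phenol (not alcohol); the ring itself is an arene.
Alcohol appears at: CH(CH2OH), CH(CH2OH), CH(CH2OH), CH(OH), CH(CH2OH), CH(OH) → 6.

6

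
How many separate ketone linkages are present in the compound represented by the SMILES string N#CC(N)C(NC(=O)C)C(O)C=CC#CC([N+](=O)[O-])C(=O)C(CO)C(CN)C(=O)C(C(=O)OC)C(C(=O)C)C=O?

3

N≡C–: carbon triple-bonded to nitrogen → nitrile.
–NH2 on an sp³ carbon with no adjacent C=O → amine.
pendant –NHC(=O)CH3: N bonded to a carbonyl → amide (not amine).
–OH on an sp³ carbon → alcohol (secondary).
C=C double bond → alkene.
C≡C triple bond → alkyne.
–NO2 on an sp³ carbon → nitro (the N=O is not a carbonyl).
–C(=O)– with carbon on both sides → ketone.
pendant –CH2OH on an sp³ backbone C → alcohol.
pendant –CH2NH2: N on sp³ C, no adjacent C=O → amine.
–C(=O)– with carbon on both sides → ketone.
pendant –COOCH3: carbonyl C bonded to C and –OCH3 → ester.
pendant –COCH3: carbonyl C bonded to two carbons → ketone.
terminal –CHO: carbonyl C bonded to H and C → aldehyde.
Ketone appears at: CO, CO, CH(COCH3) → 3.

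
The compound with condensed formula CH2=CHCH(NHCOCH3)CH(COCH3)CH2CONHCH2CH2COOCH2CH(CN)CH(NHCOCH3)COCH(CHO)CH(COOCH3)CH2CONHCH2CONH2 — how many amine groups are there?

C=C double bond → alkene.
pendant –NHC(=O)CH3: N bonded to a carbonyl → amide (not amine).
pendant –COCH3: carbonyl C bonded to two carbons → ketone.
–C(=O)–N– linkage → amide (the N is not an amine).
–C(=O)–O–C with C on the carbonyl side → ester.
pendant –C≡N: nitrile.
pendant –NHC(=O)CH3: N bonded to a carbonyl → amide (not amine).
–C(=O)– with carbon on both sides → ketone.
pendant –CHO: carbonyl C bonded to C and H → aldehyde.
pendant –COOCH3: carbonyl C bonded to C and –OCH3 → ester.
–C(=O)–N– linkage → amide (the N is not an amine).
–C(=O)NH2: carbonyl C bonded to C and to N → amide (the N is not a separate amine).
No segment is a amine: CH(NHCOCH3) is amide, not amine; CH2CONHCH2 is amide, not amine; CH(CN) is nitrile, not amine. → 0.

0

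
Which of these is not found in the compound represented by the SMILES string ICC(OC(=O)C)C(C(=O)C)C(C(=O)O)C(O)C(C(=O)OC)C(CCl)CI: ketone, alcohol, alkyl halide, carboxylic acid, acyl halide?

acyl halide

alkyl halide: present (ICH2 — halogen on an sp³ carbon → alkyl halide).
ketone: present (CH(COCH3) — pendant –COCH3: carbonyl C bonded to two carbons → ketone).
alcohol: present (CH(OH) — –OH on an sp³ carbon → alcohol (secondary)).
carboxylic acid: present (CH(COOH) — pendant –COOH: carbonyl C bonded to C and –OH → carboxylic acid).
acyl halide: no segment matches this pattern.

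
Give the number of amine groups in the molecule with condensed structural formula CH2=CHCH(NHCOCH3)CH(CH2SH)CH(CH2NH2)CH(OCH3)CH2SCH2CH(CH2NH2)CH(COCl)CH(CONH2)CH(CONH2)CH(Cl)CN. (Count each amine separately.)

2

Reading the structure from left to right:
  CH2=CH: C=C double bond → alkene.
  CH(NHCOCH3): pendant –NHC(=O)CH3: N bonded to a carbonyl → amide (not amine).
  CH(CH2SH): pendant –CH2SH → thiol.
  CH(CH2NH2): pendant –CH2NH2: N on sp³ C, no adjacent C=O → amine.
  CH(OCH3): pendant –OCH3: C–O–C with sp³ C, no adjacent C=O → ether.
  CH2SCH2: C–S–C linkage → sulfide (thioether).
  CH(CH2NH2): pendant –CH2NH2: N on sp³ C, no adjacent C=O → amine.
  CH(COCl): pendant –C(=O)X: carbonyl C bonded to C and halogen → acyl halide.
  CH(CONH2): pendant –CONH2: carbonyl C bonded to C and N → amide.
  CH(CONH2): pendant –CONH2: carbonyl C bonded to C and N → amide.
  CH(Cl): halogen on an sp³ carbon → alkyl halide.
  CN: –C≡N: carbon triple-bonded to nitrogen → nitrile.
Amine appears at: CH(CH2NH2), CH(CH2NH2) → 2.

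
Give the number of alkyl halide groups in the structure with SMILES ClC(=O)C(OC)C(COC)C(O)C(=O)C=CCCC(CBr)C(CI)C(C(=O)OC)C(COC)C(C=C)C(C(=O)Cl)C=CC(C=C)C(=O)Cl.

2

Taking each segment in turn:
  ClCO: –C(=O)Cl: carbonyl C bonded to C and to a halogen → acyl halide (not alkyl halide).
  CH(OCH3): pendant –OCH3: C–O–C with sp³ C, no adjacent C=O → ether.
  CH(CH2OCH3): pendant –CH2OCH3: C–O–C linkage → ether.
  CH(OH): –OH on an sp³ carbon → alcohol (secondary).
  CO: –C(=O)– with carbon on both sides → ketone.
  CH=CH: C=C double bond → alkene.
  CH(CH2Br): pendant –CH2X: halogen on sp³ carbon → alkyl halide.
  CH(CH2I): pendant –CH2X: halogen on sp³ carbon → alkyl halide.
  CH(COOCH3): pendant –COOCH3: carbonyl C bonded to C and –OCH3 → ester.
  CH(CH2OCH3): pendant –CH2OCH3: C–O–C linkage → ether.
  CH(CH=CH2): pendant –CH=CH2: C=C double bond → alkene.
  CH(COCl): pendant –C(=O)X: carbonyl C bonded to C and halogen → acyl halide.
  CH=CH: C=C double bond → alkene.
  CH(CH=CH2): pendant –CH=CH2: C=C double bond → alkene.
  COCl: –C(=O)Cl: carbonyl C bonded to C and to a halogen → acyl halide (not alkyl halide).
Alkyl halide appears at: CH(CH2Br), CH(CH2I) → 2.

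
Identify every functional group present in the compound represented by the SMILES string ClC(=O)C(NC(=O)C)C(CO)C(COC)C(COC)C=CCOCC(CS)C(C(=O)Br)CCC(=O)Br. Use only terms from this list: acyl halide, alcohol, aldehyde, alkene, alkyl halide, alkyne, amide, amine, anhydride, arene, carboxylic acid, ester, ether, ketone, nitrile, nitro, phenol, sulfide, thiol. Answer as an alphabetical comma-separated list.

acyl halide, alcohol, alkene, amide, ether, thiol

Reading the structure from left to right:
  ClCO: –C(=O)Cl: carbonyl C bonded to C and to a halogen → acyl halide (not alkyl halide).
  CH(NHCOCH3): pendant –NHC(=O)CH3: N bonded to a carbonyl → amide (not amine).
  CH(CH2OH): pendant –CH2OH on an sp³ backbone C → alcohol.
  CH(CH2OCH3): pendant –CH2OCH3: C–O–C linkage → ether.
  CH(CH2OCH3): pendant –CH2OCH3: C–O–C linkage → ether.
  CH=CH: C=C double bond → alkene.
  CH2OCH2: C–O–C with sp³ carbons on both sides and no adjacent C=O → ether.
  CH(CH2SH): pendant –CH2SH → thiol.
  CH(COBr): pendant –C(=O)X: carbonyl C bonded to C and halogen → acyl halide.
  COBr: –C(=O)Br: carbonyl C bonded to C and to a halogen → acyl halide (not alkyl halide).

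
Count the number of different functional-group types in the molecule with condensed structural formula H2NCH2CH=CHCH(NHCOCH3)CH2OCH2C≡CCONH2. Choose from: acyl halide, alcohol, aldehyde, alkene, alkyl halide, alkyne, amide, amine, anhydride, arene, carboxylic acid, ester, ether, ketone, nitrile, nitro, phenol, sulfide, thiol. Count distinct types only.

–NH2 on an sp³ carbon with no adjacent C=O → amine.
C=C double bond → alkene.
pendant –NHC(=O)CH3: N bonded to a carbonyl → amide (not amine).
C–O–C with sp³ carbons on both sides and no adjacent C=O → ether.
C≡C triple bond → alkyne.
–C(=O)NH2: carbonyl C bonded to C and to N → amide (the N is not a separate amine).
Distinct types present: alkene, alkyne, amide, amine, ether.

5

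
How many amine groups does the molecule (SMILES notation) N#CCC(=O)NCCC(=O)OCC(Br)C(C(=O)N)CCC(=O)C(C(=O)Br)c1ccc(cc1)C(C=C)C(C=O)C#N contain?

0

Working along the chain:
  N≡C: N≡C–: carbon triple-bonded to nitrogen → nitrile.
  CH2CONHCH2: –C(=O)–N– linkage → amide (the N is not an amine).
  CH2COOCH2: –C(=O)–O–C with C on the carbonyl side → ester.
  CH(Br): halogen on an sp³ carbon → alkyl halide.
  CH(CONH2): pendant –CONH2: carbonyl C bonded to C and N → amide.
  CO: –C(=O)– with carbon on both sides → ketone.
  CH(COBr): pendant –C(=O)X: carbonyl C bonded to C and halogen → acyl halide.
  C6H4: para-disubstituted benzene ring → arene.
  CH(CH=CH2): pendant –CH=CH2: C=C double bond → alkene.
  CH(CHO): pendant –CHO: carbonyl C bonded to C and H → aldehyde.
  CN: –C≡N: carbon triple-bonded to nitrogen → nitrile.
No segment is a amine: N≡C is nitrile, not amine; CH2CONHCH2 is amide, not amine; CH(CONH2) is amide, not amine. → 0.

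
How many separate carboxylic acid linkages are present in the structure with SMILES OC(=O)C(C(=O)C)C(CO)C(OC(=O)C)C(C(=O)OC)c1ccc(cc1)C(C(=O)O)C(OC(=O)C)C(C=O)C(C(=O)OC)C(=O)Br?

2

Working along the chain:
  HOOC: –COOH: carbonyl C bonded to –OH and C → carboxylic acid (the –OH is not a separate alcohol).
  CH(COCH3): pendant –COCH3: carbonyl C bonded to two carbons → ketone.
  CH(CH2OH): pendant –CH2OH on an sp³ backbone C → alcohol.
  CH(OCOCH3): pendant –OC(=O)CH3: an acyloxy group → ester.
  CH(COOCH3): pendant –COOCH3: carbonyl C bonded to C and –OCH3 → ester.
  C6H4: para-disubstituted benzene ring → arene.
  CH(COOH): pendant –COOH: carbonyl C bonded to C and –OH → carboxylic acid.
  CH(OCOCH3): pendant –OC(=O)CH3: an acyloxy group → ester.
  CH(CHO): pendant –CHO: carbonyl C bonded to C and H → aldehyde.
  CH(COOCH3): pendant –COOCH3: carbonyl C bonded to C and –OCH3 → ester.
  COBr: –C(=O)Br: carbonyl C bonded to C and to a halogen → acyl halide (not alkyl halide).
Carboxylic acid appears at: HOOC, CH(COOH) → 2.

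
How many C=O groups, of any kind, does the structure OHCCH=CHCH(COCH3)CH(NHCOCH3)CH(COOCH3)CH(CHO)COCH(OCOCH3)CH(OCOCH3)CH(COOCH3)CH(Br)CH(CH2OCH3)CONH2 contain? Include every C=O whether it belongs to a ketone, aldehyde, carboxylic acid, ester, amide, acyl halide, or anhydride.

OHC: aldehyde, 1 C=O (running total 1).
CH(COCH3): ketone, 1 C=O (running total 2).
CH(NHCOCH3): amide, 1 C=O (running total 3).
CH(COOCH3): ester, 1 C=O (running total 4).
CH(CHO): aldehyde, 1 C=O (running total 5).
CO: ketone, 1 C=O (running total 6).
CH(OCOCH3): ester, 1 C=O (running total 7).
CH(OCOCH3): ester, 1 C=O (running total 8).
CH(COOCH3): ester, 1 C=O (running total 9).
CONH2: amide, 1 C=O (running total 10).

10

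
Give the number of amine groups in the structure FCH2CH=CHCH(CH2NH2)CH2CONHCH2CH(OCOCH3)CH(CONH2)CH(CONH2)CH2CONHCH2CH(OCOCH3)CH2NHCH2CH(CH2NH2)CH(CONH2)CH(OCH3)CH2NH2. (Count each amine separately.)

Taking each segment in turn:
  FCH2: halogen on an sp³ carbon → alkyl halide.
  CH=CH: C=C double bond → alkene.
  CH(CH2NH2): pendant –CH2NH2: N on sp³ C, no adjacent C=O → amine.
  CH2CONHCH2: –C(=O)–N– linkage → amide (the N is not an amine).
  CH(OCOCH3): pendant –OC(=O)CH3: an acyloxy group → ester.
  CH(CONH2): pendant –CONH2: carbonyl C bonded to C and N → amide.
  CH(CONH2): pendant –CONH2: carbonyl C bonded to C and N → amide.
  CH2CONHCH2: –C(=O)–N– linkage → amide (the N is not an amine).
  CH(OCOCH3): pendant –OC(=O)CH3: an acyloxy group → ester.
  CH2NHCH2: C–N–C with sp³ carbons and no adjacent C=O → amine (secondary).
  CH(CH2NH2): pendant –CH2NH2: N on sp³ C, no adjacent C=O → amine.
  CH(CONH2): pendant –CONH2: carbonyl C bonded to C and N → amide.
  CH(OCH3): pendant –OCH3: C–O–C with sp³ C, no adjacent C=O → ether.
  CH2NH2: –NH2 on an sp³ carbon with no adjacent C=O → amine.
Amine appears at: CH(CH2NH2), CH2NHCH2, CH(CH2NH2), CH2NH2 → 4.

4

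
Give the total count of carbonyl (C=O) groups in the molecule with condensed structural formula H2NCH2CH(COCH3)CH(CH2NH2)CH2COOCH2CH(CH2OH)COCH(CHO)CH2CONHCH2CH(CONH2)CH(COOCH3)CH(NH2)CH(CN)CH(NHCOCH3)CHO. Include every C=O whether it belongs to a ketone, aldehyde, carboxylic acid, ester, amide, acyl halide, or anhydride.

CH(COCH3): ketone, 1 C=O (running total 1).
CH2COOCH2: ester, 1 C=O (running total 2).
CO: ketone, 1 C=O (running total 3).
CH(CHO): aldehyde, 1 C=O (running total 4).
CH2CONHCH2: amide, 1 C=O (running total 5).
CH(CONH2): amide, 1 C=O (running total 6).
CH(COOCH3): ester, 1 C=O (running total 7).
CH(NHCOCH3): amide, 1 C=O (running total 8).
CHO: aldehyde, 1 C=O (running total 9).

9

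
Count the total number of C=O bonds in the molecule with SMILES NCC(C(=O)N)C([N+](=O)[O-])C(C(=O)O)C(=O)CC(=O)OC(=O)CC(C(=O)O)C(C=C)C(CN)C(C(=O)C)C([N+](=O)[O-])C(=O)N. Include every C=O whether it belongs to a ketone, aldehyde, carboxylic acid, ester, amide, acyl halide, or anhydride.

8

CH(CONH2): amide, 1 C=O (running total 1).
CH(COOH): carboxylic acid, 1 C=O (running total 2).
CO: ketone, 1 C=O (running total 3).
CH2CO-O-COCH2: anhydride, 2 C=O (running total 5).
CH(COOH): carboxylic acid, 1 C=O (running total 6).
CH(COCH3): ketone, 1 C=O (running total 7).
CONH2: amide, 1 C=O (running total 8).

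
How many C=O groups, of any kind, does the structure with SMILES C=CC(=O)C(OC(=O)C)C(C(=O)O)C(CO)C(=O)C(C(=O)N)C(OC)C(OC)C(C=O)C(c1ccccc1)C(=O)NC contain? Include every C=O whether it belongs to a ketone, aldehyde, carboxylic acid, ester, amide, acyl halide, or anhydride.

7

CO: ketone, 1 C=O (running total 1).
CH(OCOCH3): ester, 1 C=O (running total 2).
CH(COOH): carboxylic acid, 1 C=O (running total 3).
CO: ketone, 1 C=O (running total 4).
CH(CONH2): amide, 1 C=O (running total 5).
CH(CHO): aldehyde, 1 C=O (running total 6).
CONHCH3: amide, 1 C=O (running total 7).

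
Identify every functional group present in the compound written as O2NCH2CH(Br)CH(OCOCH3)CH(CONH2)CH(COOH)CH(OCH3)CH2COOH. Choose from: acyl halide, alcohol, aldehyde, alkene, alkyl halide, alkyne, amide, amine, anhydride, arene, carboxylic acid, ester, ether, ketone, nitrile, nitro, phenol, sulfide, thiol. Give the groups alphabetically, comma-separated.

alkyl halide, amide, carboxylic acid, ester, ether, nitro

–NO2 on carbon → nitro group.
halogen on an sp³ carbon → alkyl halide.
pendant –OC(=O)CH3: an acyloxy group → ester.
pendant –CONH2: carbonyl C bonded to C and N → amide.
pendant –COOH: carbonyl C bonded to C and –OH → carboxylic acid.
pendant –OCH3: C–O–C with sp³ C, no adjacent C=O → ether.
–COOH: carbonyl C bonded to –OH and C → carboxylic acid (the –OH is not a separate alcohol).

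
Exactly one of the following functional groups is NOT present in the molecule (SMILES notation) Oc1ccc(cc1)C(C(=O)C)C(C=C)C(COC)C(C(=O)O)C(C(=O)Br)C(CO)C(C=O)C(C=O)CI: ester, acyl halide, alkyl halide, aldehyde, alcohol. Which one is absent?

acyl halide: present (CH(COBr) — pendant –C(=O)X: carbonyl C bonded to C and halogen → acyl halide).
alkyl halide: present (CH2I — halogen on an sp³ carbon → alkyl halide).
aldehyde: present (CH(CHO) — pendant –CHO: carbonyl C bonded to C and H → aldehyde).
alcohol: present (CH(CH2OH) — pendant –CH2OH on an sp³ backbone C → alcohol).
ester: no segment matches this pattern.

ester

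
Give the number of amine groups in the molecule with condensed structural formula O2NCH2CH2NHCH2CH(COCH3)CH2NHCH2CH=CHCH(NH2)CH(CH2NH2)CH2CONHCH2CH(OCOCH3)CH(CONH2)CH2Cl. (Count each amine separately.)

–NO2 on carbon → nitro group.
C–N–C with sp³ carbons and no adjacent C=O → amine (secondary).
pendant –COCH3: carbonyl C bonded to two carbons → ketone.
C–N–C with sp³ carbons and no adjacent C=O → amine (secondary).
C=C double bond → alkene.
–NH2 on an sp³ carbon with no adjacent C=O → amine.
pendant –CH2NH2: N on sp³ C, no adjacent C=O → amine.
–C(=O)–N– linkage → amide (the N is not an amine).
pendant –OC(=O)CH3: an acyloxy group → ester.
pendant –CONH2: carbonyl C bonded to C and N → amide.
halogen on an sp³ carbon → alkyl halide.
Amine appears at: CH2NHCH2, CH2NHCH2, CH(NH2), CH(CH2NH2) → 4.

4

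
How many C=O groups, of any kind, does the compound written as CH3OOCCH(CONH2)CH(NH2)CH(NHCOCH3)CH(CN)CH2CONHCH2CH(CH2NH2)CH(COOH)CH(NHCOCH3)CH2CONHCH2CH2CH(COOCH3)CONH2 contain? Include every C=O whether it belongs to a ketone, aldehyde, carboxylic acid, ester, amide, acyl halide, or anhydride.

CH3OOC: ester, 1 C=O (running total 1).
CH(CONH2): amide, 1 C=O (running total 2).
CH(NHCOCH3): amide, 1 C=O (running total 3).
CH2CONHCH2: amide, 1 C=O (running total 4).
CH(COOH): carboxylic acid, 1 C=O (running total 5).
CH(NHCOCH3): amide, 1 C=O (running total 6).
CH2CONHCH2: amide, 1 C=O (running total 7).
CH(COOCH3): ester, 1 C=O (running total 8).
CONH2: amide, 1 C=O (running total 9).

9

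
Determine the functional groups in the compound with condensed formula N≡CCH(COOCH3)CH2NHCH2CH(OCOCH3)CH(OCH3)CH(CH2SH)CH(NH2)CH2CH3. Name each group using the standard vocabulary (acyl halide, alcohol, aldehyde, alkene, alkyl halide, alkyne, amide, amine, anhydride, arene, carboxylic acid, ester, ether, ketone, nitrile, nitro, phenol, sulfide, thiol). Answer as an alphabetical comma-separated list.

Taking each segment in turn:
  N≡C: N≡C–: carbon triple-bonded to nitrogen → nitrile.
  CH(COOCH3): pendant –COOCH3: carbonyl C bonded to C and –OCH3 → ester.
  CH2NHCH2: C–N–C with sp³ carbons and no adjacent C=O → amine (secondary).
  CH(OCOCH3): pendant –OC(=O)CH3: an acyloxy group → ester.
  CH(OCH3): pendant –OCH3: C–O–C with sp³ C, no adjacent C=O → ether.
  CH(CH2SH): pendant –CH2SH → thiol.
  CH(NH2): –NH2 on an sp³ carbon with no adjacent C=O → amine.

amine, ester, ether, nitrile, thiol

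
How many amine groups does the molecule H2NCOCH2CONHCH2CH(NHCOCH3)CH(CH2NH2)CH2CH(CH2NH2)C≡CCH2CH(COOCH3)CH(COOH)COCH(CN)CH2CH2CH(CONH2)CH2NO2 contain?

–C(=O)NH2: carbonyl C bonded to C and to N → amide (the N is not a separate amine).
–C(=O)–N– linkage → amide (the N is not an amine).
pendant –NHC(=O)CH3: N bonded to a carbonyl → amide (not amine).
pendant –CH2NH2: N on sp³ C, no adjacent C=O → amine.
pendant –CH2NH2: N on sp³ C, no adjacent C=O → amine.
C≡C triple bond → alkyne.
pendant –COOCH3: carbonyl C bonded to C and –OCH3 → ester.
pendant –COOH: carbonyl C bonded to C and –OH → carboxylic acid.
–C(=O)– with carbon on both sides → ketone.
pendant –C≡N: nitrile.
pendant –CONH2: carbonyl C bonded to C and N → amide.
–NO2 on carbon → nitro group.
Amine appears at: CH(CH2NH2), CH(CH2NH2) → 2.

2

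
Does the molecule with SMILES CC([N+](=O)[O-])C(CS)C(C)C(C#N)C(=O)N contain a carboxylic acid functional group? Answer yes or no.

no

Taking each segment in turn:
  CH(NO2): –NO2 on an sp³ carbon → nitro (the N=O is not a carbonyl).
  CH(CH2SH): pendant –CH2SH → thiol.
  CH(CN): pendant –C≡N: nitrile.
  CONH2: –C(=O)NH2: carbonyl C bonded to C and to N → amide (the N is not a separate amine).
In CONH2, the carbonyl is bonded to nitrogen, not to –OH; that is an amide.
The groups actually present are: amide, nitrile, nitro, thiol.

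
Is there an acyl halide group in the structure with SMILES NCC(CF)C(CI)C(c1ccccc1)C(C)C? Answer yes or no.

Taking each segment in turn:
  H2NCH2: –NH2 on an sp³ carbon with no adjacent C=O → amine.
  CH(CH2F): pendant –CH2X: halogen on sp³ carbon → alkyl halide.
  CH(CH2I): pendant –CH2X: halogen on sp³ carbon → alkyl halide.
  CH(C6H5): pendant –C6H5: benzene ring → arene.
The groups actually present are: alkyl halide, amine, arene.

no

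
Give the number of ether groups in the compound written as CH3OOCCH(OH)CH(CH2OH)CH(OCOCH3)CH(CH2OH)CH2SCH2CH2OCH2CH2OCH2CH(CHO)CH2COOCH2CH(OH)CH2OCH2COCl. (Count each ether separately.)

Working along the chain:
  CH3OOC: CH3O–C(=O)–: carbonyl C bonded to C and to –OCH3 → ester (not ketone + ether).
  CH(OH): –OH on an sp³ carbon → alcohol (secondary).
  CH(CH2OH): pendant –CH2OH on an sp³ backbone C → alcohol.
  CH(OCOCH3): pendant –OC(=O)CH3: an acyloxy group → ester.
  CH(CH2OH): pendant –CH2OH on an sp³ backbone C → alcohol.
  CH2SCH2: C–S–C linkage → sulfide (thioether).
  CH2OCH2: C–O–C with sp³ carbons on both sides and no adjacent C=O → ether.
  CH2OCH2: C–O–C with sp³ carbons on both sides and no adjacent C=O → ether.
  CH(CHO): pendant –CHO: carbonyl C bonded to C and H → aldehyde.
  CH2COOCH2: –C(=O)–O–C with C on the carbonyl side → ester.
  CH(OH): –OH on an sp³ carbon → alcohol (secondary).
  CH2OCH2: C–O–C with sp³ carbons on both sides and no adjacent C=O → ether.
  COCl: –C(=O)Cl: carbonyl C bonded to C and to a halogen → acyl halide (not alkyl halide).
Ether appears at: CH2OCH2, CH2OCH2, CH2OCH2 → 3.

3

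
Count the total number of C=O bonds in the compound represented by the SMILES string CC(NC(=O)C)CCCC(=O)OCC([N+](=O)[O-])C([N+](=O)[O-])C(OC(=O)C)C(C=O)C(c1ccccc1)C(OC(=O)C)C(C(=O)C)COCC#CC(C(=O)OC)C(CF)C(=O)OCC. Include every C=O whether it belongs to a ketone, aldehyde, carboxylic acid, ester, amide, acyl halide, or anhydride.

CH(NHCOCH3): amide, 1 C=O (running total 1).
CH2COOCH2: ester, 1 C=O (running total 2).
CH(OCOCH3): ester, 1 C=O (running total 3).
CH(CHO): aldehyde, 1 C=O (running total 4).
CH(OCOCH3): ester, 1 C=O (running total 5).
CH(COCH3): ketone, 1 C=O (running total 6).
CH(COOCH3): ester, 1 C=O (running total 7).
COOCH2CH3: ester, 1 C=O (running total 8).

8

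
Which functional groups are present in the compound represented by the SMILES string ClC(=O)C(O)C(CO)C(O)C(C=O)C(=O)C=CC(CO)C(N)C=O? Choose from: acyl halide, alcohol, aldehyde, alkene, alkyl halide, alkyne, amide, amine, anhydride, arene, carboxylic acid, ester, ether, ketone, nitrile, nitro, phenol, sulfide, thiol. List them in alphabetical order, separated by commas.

Working along the chain:
  ClCO: –C(=O)Cl: carbonyl C bonded to C and to a halogen → acyl halide (not alkyl halide).
  CH(OH): –OH on an sp³ carbon → alcohol (secondary).
  CH(CH2OH): pendant –CH2OH on an sp³ backbone C → alcohol.
  CH(OH): –OH on an sp³ carbon → alcohol (secondary).
  CH(CHO): pendant –CHO: carbonyl C bonded to C and H → aldehyde.
  CO: –C(=O)– with carbon on both sides → ketone.
  CH=CH: C=C double bond → alkene.
  CH(CH2OH): pendant –CH2OH on an sp³ backbone C → alcohol.
  CH(NH2): –NH2 on an sp³ carbon with no adjacent C=O → amine.
  CHO: terminal –CHO: carbonyl C bonded to H and C → aldehyde.

acyl halide, alcohol, aldehyde, alkene, amine, ketone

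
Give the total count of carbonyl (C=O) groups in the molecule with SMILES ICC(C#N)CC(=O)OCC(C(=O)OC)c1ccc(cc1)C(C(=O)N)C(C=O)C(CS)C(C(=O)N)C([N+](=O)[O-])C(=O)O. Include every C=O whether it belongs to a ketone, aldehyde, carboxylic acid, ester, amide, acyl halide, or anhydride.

CH2COOCH2: ester, 1 C=O (running total 1).
CH(COOCH3): ester, 1 C=O (running total 2).
CH(CONH2): amide, 1 C=O (running total 3).
CH(CHO): aldehyde, 1 C=O (running total 4).
CH(CONH2): amide, 1 C=O (running total 5).
COOH: carboxylic acid, 1 C=O (running total 6).

6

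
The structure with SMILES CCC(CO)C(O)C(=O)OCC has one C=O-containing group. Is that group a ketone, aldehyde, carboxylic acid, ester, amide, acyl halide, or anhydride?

The carbonyl is in the COOCH2CH3 segment: –C(=O)OCH2CH3: carbonyl C bonded to C and to –OEt → ester.

ester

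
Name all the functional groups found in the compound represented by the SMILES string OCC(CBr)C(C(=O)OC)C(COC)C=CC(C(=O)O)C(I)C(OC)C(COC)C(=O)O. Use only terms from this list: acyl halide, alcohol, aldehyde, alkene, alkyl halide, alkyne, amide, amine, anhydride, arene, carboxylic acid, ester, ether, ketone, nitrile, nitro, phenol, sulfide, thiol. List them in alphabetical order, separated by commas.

alcohol, alkene, alkyl halide, carboxylic acid, ester, ether

HO– on an sp³ carbon → alcohol.
pendant –CH2X: halogen on sp³ carbon → alkyl halide.
pendant –COOCH3: carbonyl C bonded to C and –OCH3 → ester.
pendant –CH2OCH3: C–O–C linkage → ether.
C=C double bond → alkene.
pendant –COOH: carbonyl C bonded to C and –OH → carboxylic acid.
halogen on an sp³ carbon → alkyl halide.
pendant –OCH3: C–O–C with sp³ C, no adjacent C=O → ether.
pendant –CH2OCH3: C–O–C linkage → ether.
–COOH: carbonyl C bonded to –OH and C → carboxylic acid (the –OH is not a separate alcohol).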